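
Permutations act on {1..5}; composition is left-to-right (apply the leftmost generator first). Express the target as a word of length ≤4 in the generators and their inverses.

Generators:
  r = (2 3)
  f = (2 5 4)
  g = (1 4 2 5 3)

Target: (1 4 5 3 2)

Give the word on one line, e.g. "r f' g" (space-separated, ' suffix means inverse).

  after r': (2 3)
  after f: (2 3 5 4)
  after g: (1 4 5 2)
  after r: (1 4 5 3 2)

r' f g r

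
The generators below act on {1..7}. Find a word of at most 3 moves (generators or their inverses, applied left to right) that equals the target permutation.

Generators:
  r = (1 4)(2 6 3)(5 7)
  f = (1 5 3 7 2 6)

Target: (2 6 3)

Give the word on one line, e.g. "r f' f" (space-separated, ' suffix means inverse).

  after r': (1 4)(2 3 6)(5 7)
  after r': (2 6 3)

r' r'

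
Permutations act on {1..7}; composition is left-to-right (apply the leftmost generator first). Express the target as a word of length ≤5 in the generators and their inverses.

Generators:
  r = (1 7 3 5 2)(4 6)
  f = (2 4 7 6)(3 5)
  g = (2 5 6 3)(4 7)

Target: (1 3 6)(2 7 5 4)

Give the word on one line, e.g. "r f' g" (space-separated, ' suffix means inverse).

  after f': (2 6 7 4)(3 5)
  after r': (1 2 4 5 7 6)
  after g': (1 3 6)(2 7 5 4)

f' r' g'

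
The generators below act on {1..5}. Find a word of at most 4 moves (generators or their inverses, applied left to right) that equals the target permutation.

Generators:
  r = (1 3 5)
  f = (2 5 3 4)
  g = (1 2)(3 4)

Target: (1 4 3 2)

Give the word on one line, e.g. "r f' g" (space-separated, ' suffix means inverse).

  after r': (1 5 3)
  after f: (1 3)(2 5 4)
  after g': (1 4)(2 5 3)
  after r: (1 4 3 2)

r' f g' r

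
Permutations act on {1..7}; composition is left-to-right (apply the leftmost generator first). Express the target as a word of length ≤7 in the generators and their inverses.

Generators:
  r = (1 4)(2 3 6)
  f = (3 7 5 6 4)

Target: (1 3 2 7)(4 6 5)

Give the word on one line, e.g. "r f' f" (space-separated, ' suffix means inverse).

  after f: (3 7 5 6 4)
  after f: (3 5 4 7 6)
  after f: (3 6 7 4 5)
  after r: (1 4 5 6 7)(2 3)
  after f: (1 3 2 7)(4 6 5)

f f f r f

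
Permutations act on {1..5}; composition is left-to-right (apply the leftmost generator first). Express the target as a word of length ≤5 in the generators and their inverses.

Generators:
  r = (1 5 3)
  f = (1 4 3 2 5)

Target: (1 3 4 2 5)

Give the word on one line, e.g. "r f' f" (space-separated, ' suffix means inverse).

  after r': (1 3 5)
  after f: (1 2 5 4 3)
  after r': (1 2)(4 5)
  after f': (1 3 4 2 5)

r' f r' f'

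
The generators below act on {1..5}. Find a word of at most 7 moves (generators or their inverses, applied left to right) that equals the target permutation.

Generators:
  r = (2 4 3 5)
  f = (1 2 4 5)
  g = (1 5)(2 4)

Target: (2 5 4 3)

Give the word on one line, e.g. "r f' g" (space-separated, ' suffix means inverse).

  after f': (1 5 4 2)
  after f': (1 4)(2 5)
  after g: (1 2)(4 5)
  after r': (1 5 2)(3 4)
  after g': (2 5 4 3)

f' f' g r' g'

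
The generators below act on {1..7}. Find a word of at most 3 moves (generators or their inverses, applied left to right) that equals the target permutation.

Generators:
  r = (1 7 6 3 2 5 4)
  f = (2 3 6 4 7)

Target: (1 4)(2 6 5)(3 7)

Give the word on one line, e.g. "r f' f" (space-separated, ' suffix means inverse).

f r'

  after f: (2 3 6 4 7)
  after r': (1 4)(2 6 5)(3 7)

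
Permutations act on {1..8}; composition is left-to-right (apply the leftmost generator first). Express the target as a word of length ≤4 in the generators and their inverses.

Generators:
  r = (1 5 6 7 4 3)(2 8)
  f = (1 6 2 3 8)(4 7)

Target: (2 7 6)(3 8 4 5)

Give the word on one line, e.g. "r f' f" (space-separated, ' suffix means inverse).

  after f: (1 6 2 3 8)(4 7)
  after r': (1 5)(2 4 6 8 3)
  after r': (2 7 6)(3 8 4 5)

f r' r'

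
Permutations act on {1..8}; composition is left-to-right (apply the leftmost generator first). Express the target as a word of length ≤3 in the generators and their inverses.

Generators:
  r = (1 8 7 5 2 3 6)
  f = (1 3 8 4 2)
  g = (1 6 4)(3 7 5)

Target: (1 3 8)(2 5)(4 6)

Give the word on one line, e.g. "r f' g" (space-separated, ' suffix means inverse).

  after g: (1 6 4)(3 7 5)
  after r': (1 3 8)(2 5)(4 6)

g r'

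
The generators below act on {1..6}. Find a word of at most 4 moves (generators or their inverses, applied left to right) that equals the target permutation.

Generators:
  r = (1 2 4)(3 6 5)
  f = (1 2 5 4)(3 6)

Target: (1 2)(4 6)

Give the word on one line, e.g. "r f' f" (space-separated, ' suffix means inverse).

r f' f' r'

  after r: (1 2 4)(3 6 5)
  after f': (2 5 6)
  after f': (1 4 5 3 6)
  after r': (1 2)(4 6)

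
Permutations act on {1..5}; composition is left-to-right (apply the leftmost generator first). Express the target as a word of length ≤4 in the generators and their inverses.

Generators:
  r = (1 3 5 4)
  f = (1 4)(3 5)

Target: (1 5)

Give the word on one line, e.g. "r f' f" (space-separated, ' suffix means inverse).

  after f: (1 4)(3 5)
  after r': (1 5)

f r'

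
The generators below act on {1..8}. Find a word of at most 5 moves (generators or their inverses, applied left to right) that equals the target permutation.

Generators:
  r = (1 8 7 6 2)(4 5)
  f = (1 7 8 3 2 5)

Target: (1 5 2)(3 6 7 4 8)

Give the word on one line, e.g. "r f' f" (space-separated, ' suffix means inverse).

  after f': (1 5 2 3 8 7)
  after r': (1 4 5 6 7 2 3)
  after f: (1 4)(3 7 5 6 8)
  after r: (1 5 2)(3 6 7 4 8)

f' r' f r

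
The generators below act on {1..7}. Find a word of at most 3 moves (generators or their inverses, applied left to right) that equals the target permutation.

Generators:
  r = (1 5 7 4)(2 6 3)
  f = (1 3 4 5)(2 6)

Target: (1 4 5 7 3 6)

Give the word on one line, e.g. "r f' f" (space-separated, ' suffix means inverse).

r f'

  after r: (1 5 7 4)(2 6 3)
  after f': (1 4 5 7 3 6)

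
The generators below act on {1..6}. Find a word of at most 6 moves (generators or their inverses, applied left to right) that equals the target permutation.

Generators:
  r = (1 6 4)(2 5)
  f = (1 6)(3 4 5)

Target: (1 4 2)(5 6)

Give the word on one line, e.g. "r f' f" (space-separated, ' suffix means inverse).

  after f': (1 6)(3 5 4)
  after r: (1 4 3 2 5)
  after f': (1 3 2 4 5 6)
  after r': (1 3 5)(2 6 4)
  after f: (1 4 2)(5 6)

f' r f' r' f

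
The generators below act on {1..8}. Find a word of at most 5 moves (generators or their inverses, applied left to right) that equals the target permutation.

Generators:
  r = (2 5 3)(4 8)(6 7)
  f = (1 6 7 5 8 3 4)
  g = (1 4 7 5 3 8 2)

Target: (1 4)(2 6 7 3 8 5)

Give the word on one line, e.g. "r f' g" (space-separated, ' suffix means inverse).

  after g: (1 4 7 5 3 8 2)
  after g: (1 7 3 2 4 5 8)
  after f: (1 5 3 2)(4 8 6 7)
  after r: (1 3 5 2)(7 8)
  after f: (1 4)(2 6 7 3 8 5)

g g f r f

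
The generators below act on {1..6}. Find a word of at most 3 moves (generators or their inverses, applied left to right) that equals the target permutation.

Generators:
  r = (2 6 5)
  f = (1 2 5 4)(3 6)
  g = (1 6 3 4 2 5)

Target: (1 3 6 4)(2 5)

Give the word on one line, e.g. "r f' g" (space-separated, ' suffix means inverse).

  after g': (1 5 2 4 3 6)
  after f: (1 4 6 2)
  after g': (1 3 6 4)(2 5)

g' f g'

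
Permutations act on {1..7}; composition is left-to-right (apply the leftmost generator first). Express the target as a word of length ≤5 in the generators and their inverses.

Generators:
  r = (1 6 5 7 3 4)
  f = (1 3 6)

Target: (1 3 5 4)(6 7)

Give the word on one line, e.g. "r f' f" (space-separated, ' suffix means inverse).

  after r': (1 4 3 7 5 6)
  after f': (1 4)(3 7 5)
  after f': (1 4 6 3 7 5)
  after r': (1 3 5 4)(6 7)

r' f' f' r'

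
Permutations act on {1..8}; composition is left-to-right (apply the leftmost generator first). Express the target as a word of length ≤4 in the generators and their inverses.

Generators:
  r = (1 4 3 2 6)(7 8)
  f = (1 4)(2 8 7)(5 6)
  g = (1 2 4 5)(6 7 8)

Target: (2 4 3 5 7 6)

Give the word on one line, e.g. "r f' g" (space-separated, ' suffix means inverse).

  after r': (1 6 2 3 4)(7 8)
  after f': (1 5 6 7 2 3)
  after g': (1 4 2 3 5 8 7)
  after r': (2 4 3 5 7 6)

r' f' g' r'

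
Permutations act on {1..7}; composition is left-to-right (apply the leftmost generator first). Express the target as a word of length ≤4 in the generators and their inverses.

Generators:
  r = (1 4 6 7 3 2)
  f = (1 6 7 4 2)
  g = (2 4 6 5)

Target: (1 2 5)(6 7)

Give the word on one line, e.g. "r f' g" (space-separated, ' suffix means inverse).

  after g': (2 5 6 4)
  after f': (1 2 5)(6 7)

g' f'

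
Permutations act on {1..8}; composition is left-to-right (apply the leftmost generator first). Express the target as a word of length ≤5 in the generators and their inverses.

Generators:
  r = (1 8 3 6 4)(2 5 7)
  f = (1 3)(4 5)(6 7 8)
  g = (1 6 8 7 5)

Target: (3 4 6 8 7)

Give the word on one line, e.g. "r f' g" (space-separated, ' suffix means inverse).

  after f': (1 3)(4 5)(6 8 7)
  after g': (1 3 5 4 7)
  after f': (3 4 6 8 7)

f' g' f'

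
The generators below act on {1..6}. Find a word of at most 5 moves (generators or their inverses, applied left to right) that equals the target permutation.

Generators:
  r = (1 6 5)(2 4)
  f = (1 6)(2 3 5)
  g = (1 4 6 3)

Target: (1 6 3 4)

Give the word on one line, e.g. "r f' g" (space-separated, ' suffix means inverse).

r f' r

  after r: (1 6 5)(2 4)
  after f': (2 4 5 6 3)
  after r: (1 6 3 4)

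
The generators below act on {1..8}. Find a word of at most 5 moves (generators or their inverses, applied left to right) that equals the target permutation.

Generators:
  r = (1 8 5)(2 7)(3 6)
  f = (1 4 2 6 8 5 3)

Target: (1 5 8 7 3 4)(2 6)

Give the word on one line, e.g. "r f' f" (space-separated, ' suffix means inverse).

  after r': (1 5 8)(2 7)(3 6)
  after f: (1 3 8 4 2 7 6)
  after f: (2 7 8)(3 5)(4 6)
  after r: (1 8 7 5 6 4 3)
  after f: (1 5 8 7 3 4)(2 6)

r' f f r f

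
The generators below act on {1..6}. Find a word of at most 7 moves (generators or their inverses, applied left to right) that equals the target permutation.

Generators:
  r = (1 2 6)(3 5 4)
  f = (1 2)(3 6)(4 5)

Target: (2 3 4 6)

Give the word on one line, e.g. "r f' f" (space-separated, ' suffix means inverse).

r f r r r

  after r: (1 2 6)(3 5 4)
  after f: (2 3 4 6)
  after r: (1 2 5 4)
  after r: (1 6)(2 4)(3 5)
  after r: (2 3 4 6)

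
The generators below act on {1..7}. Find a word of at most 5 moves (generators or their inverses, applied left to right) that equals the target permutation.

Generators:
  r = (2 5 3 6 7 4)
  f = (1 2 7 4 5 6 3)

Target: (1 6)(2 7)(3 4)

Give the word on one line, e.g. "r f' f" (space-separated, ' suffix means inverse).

r f' f'

  after r: (2 5 3 6 7 4)
  after f': (1 3 5 6 2 4)
  after f': (1 6)(2 7)(3 4)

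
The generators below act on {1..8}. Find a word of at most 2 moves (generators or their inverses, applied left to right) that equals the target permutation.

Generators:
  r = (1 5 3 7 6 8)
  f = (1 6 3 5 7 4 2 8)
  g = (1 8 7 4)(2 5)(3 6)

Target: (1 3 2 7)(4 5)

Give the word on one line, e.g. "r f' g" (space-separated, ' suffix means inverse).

  after f: (1 6 3 5 7 4 2 8)
  after g: (1 3 2 7)(4 5)

f g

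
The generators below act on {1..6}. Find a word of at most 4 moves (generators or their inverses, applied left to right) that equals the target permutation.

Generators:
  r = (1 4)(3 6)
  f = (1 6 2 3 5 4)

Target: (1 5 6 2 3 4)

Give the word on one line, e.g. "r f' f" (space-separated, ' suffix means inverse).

r f' r'

  after r: (1 4)(3 6)
  after f': (1 5 3)(2 6)
  after r': (1 5 6 2 3 4)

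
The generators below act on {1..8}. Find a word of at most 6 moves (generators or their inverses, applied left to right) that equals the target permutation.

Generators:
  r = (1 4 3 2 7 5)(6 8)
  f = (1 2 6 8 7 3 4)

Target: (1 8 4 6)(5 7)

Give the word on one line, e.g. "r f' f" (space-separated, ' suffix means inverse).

  after r: (1 4 3 2 7 5)(6 8)
  after f': (1 3)(2 8)(4 7 5)
  after f': (1 7 5 3 4 8)(2 6)
  after f': (1 8 4 6)(5 7)

r f' f' f'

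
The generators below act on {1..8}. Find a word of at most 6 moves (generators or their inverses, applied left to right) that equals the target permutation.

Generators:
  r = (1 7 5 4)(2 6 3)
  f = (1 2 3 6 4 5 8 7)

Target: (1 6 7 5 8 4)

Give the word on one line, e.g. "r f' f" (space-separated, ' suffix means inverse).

f f r f r'

  after f: (1 2 3 6 4 5 8 7)
  after f: (1 3 4 8)(2 6 5 7)
  after r: (1 2 3)(4 8 7 6)
  after f: (1 3 2 6 5 8)(4 7)
  after r': (1 6 7 5 8 4)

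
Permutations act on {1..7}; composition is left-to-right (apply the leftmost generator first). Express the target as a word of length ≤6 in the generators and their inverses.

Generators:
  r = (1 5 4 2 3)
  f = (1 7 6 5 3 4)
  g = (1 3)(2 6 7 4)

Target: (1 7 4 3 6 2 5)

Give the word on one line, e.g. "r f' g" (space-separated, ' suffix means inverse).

r g f g' f

  after r: (1 5 4 2 3)
  after g: (1 5 2)(4 6 7)
  after f: (1 3 4 5 2 7)
  after g': (2 6)(3 7)(4 5)
  after f: (1 7 4 3 6 2 5)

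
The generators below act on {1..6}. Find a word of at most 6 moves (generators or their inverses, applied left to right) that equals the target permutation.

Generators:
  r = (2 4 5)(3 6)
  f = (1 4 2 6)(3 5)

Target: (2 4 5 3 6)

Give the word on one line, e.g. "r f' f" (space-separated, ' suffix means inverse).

  after f': (1 6 2 4)(3 5)
  after r': (1 3 4)(5 6)
  after f': (1 5 2 4 6 3)
  after r': (1 4 3)
  after f': (2 4 5 3 6)

f' r' f' r' f'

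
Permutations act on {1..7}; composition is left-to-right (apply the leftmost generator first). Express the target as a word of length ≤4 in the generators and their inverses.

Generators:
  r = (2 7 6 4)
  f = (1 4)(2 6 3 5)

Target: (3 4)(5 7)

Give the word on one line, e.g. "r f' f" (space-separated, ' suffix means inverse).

r f' f' r'

  after r: (2 7 6 4)
  after f': (1 4 5 3 6)(2 7)
  after f': (2 7 5 6 4 3)
  after r': (3 4)(5 7)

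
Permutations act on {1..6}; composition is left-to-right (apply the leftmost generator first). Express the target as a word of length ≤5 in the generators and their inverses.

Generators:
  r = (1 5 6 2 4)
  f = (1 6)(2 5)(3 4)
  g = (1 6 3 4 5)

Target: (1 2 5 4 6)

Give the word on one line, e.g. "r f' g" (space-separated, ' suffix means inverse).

g r' g' r' g

  after g: (1 6 3 4 5)
  after r': (1 5 4)(2 6 3)
  after g': (1 4 5 3 2)
  after r': (1 2 4)(3 6 5)
  after g: (1 2 5 4 6)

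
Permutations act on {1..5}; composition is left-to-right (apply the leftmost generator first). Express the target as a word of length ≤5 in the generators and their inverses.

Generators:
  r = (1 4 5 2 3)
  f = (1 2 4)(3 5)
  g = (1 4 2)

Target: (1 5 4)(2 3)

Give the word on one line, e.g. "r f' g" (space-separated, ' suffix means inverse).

r' f' g'

  after r': (1 3 2 5 4)
  after f': (1 5 2 3)
  after g': (1 5 4)(2 3)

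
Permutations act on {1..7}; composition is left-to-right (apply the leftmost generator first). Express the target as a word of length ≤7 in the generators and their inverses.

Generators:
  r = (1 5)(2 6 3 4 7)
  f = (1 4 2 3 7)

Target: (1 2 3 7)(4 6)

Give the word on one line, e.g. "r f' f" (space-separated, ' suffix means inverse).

r' r' f' f' f'

  after r': (1 5)(2 7 4 3 6)
  after r': (2 4 6 7 3)
  after f': (1 7 2)(3 4 6)
  after f': (1 3)(2 7 4 6)
  after f': (1 2 3 7)(4 6)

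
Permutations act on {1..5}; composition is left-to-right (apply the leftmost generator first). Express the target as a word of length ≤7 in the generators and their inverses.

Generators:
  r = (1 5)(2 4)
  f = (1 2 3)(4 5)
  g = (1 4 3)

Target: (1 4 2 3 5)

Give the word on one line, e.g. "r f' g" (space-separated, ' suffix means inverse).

  after f': (1 3 2)(4 5)
  after g': (1 4 5)(2 3)
  after r': (1 2 3 4)
  after f: (1 3 5 4 2)
  after g': (1 4 2 3 5)

f' g' r' f g'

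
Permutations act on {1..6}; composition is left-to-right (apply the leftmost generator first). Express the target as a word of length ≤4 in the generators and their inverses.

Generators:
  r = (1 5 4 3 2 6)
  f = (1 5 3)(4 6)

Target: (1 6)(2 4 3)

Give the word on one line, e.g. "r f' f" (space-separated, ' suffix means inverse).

  after f: (1 5 3)(4 6)
  after r': (2 3 6 5 4)
  after r': (1 6)(2 4 3)

f r' r'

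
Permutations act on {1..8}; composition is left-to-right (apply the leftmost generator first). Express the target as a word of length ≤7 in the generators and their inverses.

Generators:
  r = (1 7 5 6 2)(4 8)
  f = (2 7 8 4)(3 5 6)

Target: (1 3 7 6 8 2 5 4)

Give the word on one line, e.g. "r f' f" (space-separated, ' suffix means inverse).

  after r': (1 2 6 5 7)(4 8)
  after f: (1 7)(2 3 5 8)
  after r: (1 5 4 8)(2 3 6)
  after f': (1 3 5 8)(2 6 4 7)
  after r': (1 3 7 6 8 2 5 4)

r' f r f' r'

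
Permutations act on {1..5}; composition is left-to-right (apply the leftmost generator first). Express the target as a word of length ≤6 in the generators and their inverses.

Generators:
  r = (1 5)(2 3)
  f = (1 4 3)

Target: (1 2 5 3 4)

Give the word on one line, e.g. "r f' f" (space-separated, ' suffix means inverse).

  after f: (1 4 3)
  after r: (1 4 2 3 5)
  after f: (1 3 5 4 2)
  after r: (1 2 5 4 3)
  after f: (1 2 5 3 4)

f r f r f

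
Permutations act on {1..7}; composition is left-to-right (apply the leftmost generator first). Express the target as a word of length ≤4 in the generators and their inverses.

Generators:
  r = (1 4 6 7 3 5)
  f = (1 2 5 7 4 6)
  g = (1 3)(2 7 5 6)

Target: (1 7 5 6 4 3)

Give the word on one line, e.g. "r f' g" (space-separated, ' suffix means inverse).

  after g: (1 3)(2 7 5 6)
  after f': (1 3 6)(2 5 4 7)
  after f': (1 3 4 5 7)
  after r': (1 7 5 6 4 3)

g f' f' r'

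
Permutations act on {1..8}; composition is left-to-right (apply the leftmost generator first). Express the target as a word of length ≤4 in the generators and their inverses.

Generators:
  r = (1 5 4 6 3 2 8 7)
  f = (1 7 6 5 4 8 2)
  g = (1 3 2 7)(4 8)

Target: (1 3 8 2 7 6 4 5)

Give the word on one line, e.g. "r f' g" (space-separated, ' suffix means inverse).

g' g' r'

  after g': (1 7 2 3)(4 8)
  after g': (1 2)(3 7)
  after r': (1 3 8 2 7 6 4 5)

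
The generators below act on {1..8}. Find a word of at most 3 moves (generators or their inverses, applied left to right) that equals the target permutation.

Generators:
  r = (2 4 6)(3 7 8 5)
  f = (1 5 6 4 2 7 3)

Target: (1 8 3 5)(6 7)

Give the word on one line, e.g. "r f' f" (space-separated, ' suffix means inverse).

f' r r

  after f': (1 3 7 2 4 6 5)
  after r: (1 7 4 2 6 3 8 5)
  after r: (1 8 3 5)(6 7)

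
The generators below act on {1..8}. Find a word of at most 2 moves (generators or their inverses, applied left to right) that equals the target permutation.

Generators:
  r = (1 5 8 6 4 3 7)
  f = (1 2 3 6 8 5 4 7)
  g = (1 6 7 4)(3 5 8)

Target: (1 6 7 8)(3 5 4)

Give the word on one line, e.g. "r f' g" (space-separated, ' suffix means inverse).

  after g': (1 4 7 6)(3 8 5)
  after r': (1 6 7 8)(3 5 4)

g' r'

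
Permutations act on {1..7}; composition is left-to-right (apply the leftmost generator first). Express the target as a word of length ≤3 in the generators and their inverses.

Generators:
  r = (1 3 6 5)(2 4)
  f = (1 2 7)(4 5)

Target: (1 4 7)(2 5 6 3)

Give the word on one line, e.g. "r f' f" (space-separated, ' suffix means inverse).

  after r': (1 5 6 3)(2 4)
  after f: (1 4 7)(2 5 6 3)

r' f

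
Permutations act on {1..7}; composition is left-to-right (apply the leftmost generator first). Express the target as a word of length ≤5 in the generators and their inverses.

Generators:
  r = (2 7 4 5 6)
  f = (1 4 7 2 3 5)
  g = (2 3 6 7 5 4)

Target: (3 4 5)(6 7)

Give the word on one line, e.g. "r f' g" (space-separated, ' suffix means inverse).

g' r g g

  after g': (2 4 5 7 6 3)
  after r: (2 5 4 6 3 7)
  after g: (2 4 7 3 5)
  after g: (3 4 5)(6 7)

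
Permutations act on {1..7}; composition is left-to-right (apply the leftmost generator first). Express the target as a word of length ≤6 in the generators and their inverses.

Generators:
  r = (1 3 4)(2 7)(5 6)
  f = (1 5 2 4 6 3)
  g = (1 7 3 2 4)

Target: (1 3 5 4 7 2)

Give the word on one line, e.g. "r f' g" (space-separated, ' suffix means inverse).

  after f': (1 3 6 4 2 5)
  after g: (1 2 5 7 3 6)
  after f': (1 5 7 6 3 4 2)
  after r: (1 6 4 7 5 2 3)
  after f: (1 3 5 4 7 2)

f' g f' r f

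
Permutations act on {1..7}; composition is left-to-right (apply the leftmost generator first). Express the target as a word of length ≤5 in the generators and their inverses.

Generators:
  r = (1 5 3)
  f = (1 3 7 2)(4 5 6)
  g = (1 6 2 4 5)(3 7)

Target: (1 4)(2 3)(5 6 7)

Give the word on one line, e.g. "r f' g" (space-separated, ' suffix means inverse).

r' f' r g'

  after r': (1 3 5)
  after f': (2 7 3 4 6 5)
  after r: (1 5 2 7)(3 4 6)
  after g': (1 4)(2 3)(5 6 7)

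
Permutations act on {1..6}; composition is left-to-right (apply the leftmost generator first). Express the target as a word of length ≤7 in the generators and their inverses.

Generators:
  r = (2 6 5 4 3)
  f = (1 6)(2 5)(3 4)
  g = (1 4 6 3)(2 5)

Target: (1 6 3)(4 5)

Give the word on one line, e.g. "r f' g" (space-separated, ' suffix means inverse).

  after r: (2 6 5 4 3)
  after f': (1 6 2)(3 5)
  after f': (2 6 5 4 3)
  after r: (2 5 3 6 4)
  after f': (1 6 3)(4 5)

r f' f' r f'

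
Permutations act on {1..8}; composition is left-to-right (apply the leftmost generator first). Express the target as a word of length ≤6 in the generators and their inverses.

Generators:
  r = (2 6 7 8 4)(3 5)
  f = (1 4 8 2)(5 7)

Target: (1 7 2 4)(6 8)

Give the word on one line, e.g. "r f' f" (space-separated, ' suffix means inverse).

r' f' f' r'

  after r': (2 4 8 7 6)(3 5)
  after f': (1 2)(3 7 6 8 5)
  after f': (1 8 7 6 4)(3 5)
  after r': (1 7 2 4)(6 8)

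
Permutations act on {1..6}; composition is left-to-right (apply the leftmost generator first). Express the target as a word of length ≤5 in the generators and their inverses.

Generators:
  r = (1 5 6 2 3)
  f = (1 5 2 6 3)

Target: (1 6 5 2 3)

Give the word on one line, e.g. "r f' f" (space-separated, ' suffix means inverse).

r f r'

  after r: (1 5 6 2 3)
  after f: (1 2)(3 5)
  after r': (1 6 5 2 3)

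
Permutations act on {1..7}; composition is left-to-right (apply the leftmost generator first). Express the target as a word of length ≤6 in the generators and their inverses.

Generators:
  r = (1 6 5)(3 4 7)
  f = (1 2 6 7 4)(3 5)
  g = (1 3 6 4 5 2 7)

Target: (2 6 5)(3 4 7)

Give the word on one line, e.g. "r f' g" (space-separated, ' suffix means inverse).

r' g r g' r

  after r': (1 5 6)(3 7 4)
  after g: (1 2 7 5 4 6 3)
  after r: (1 2 3 6 4 5 7)
  after g': (1 5 2)
  after r: (2 6 5)(3 4 7)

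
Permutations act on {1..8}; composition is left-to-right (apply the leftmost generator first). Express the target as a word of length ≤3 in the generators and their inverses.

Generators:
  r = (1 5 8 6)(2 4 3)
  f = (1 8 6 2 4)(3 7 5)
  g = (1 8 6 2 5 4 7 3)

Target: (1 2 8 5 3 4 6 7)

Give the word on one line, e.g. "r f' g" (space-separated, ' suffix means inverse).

  after f: (1 8 6 2 4)(3 7 5)
  after f: (1 6 4 8 2)(3 5 7)
  after g: (1 2 8 5 3 4 6 7)

f f g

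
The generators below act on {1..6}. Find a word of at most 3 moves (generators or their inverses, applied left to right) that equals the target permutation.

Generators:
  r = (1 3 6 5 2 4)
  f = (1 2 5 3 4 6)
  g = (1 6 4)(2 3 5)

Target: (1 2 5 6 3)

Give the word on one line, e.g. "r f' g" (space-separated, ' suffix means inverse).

r' f' g'

  after r': (1 4 2 5 6 3)
  after f': (1 3 6 5 4)
  after g': (1 2 5 6 3)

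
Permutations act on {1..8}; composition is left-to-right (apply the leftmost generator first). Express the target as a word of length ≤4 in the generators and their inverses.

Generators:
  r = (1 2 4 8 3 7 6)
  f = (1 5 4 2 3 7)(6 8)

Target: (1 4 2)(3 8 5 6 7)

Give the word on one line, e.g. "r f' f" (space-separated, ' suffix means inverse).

  after f: (1 5 4 2 3 7)(6 8)
  after r: (1 5 8)(2 7)(3 6)
  after f: (1 4 2)(3 8 5 6 7)

f r f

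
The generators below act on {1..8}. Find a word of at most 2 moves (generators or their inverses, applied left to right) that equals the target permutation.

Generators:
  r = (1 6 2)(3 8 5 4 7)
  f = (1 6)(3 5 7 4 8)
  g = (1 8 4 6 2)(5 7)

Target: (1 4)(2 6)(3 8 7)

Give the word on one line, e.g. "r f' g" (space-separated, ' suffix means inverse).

g f'

  after g: (1 8 4 6 2)(5 7)
  after f': (1 4)(2 6)(3 8 7)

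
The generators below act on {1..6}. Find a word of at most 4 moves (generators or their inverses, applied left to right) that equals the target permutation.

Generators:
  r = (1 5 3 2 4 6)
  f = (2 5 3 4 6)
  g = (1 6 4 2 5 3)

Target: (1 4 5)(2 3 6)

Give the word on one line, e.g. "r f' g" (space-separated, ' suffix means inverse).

g g

  after g: (1 6 4 2 5 3)
  after g: (1 4 5)(2 3 6)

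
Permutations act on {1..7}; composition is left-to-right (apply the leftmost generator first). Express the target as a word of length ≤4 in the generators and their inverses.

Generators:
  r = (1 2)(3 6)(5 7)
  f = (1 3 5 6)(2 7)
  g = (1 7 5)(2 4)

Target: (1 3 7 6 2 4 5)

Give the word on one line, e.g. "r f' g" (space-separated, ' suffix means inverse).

g' f r'

  after g': (1 5 7)(2 4)
  after f: (1 6)(2 4 7 3 5)
  after r': (1 3 7 6 2 4 5)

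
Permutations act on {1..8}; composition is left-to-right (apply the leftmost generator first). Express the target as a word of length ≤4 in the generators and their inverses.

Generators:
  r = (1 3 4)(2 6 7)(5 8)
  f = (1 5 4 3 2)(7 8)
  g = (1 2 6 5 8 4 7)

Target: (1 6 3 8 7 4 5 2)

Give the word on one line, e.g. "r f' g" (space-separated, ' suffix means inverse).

  after g': (1 7 4 8 5 6 2)
  after f': (1 8)(3 4 7 5 6)
  after f': (1 7)(2 3 5 6 4 8)
  after r': (1 6 3 8 7 4 5 2)

g' f' f' r'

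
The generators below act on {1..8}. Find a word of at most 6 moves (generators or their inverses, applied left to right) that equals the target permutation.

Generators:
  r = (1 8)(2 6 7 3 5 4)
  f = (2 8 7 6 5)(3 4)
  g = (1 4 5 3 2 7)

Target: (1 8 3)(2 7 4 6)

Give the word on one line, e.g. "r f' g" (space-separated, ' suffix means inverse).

  after f: (2 8 7 6 5)(3 4)
  after f: (2 7 5 8 6)
  after f: (2 6 8 5 7)(3 4)
  after g': (1 7 3)(2 6 8 4 5)
  after f': (1 8 3)(2 7 4 6)

f f f g' f'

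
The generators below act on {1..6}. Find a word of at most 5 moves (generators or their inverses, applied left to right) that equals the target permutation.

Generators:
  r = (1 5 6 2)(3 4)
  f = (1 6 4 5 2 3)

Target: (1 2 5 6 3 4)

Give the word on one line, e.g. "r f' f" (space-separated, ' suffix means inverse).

f' r f f

  after f': (1 3 2 5 4 6)
  after r: (1 4 2 6 5 3)
  after f: (1 5)(2 4 3 6)
  after f: (1 2 5 6 3 4)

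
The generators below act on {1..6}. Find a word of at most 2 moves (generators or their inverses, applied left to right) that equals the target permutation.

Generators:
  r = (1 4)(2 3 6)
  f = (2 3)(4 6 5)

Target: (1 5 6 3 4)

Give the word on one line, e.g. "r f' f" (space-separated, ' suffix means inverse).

r f'

  after r: (1 4)(2 3 6)
  after f': (1 5 6 3 4)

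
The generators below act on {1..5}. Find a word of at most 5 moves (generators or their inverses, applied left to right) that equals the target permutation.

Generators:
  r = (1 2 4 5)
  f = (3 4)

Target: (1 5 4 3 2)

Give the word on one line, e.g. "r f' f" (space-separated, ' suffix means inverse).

f r' f f

  after f: (3 4)
  after r': (1 5 4 3 2)
  after f: (1 5 3 2)
  after f: (1 5 4 3 2)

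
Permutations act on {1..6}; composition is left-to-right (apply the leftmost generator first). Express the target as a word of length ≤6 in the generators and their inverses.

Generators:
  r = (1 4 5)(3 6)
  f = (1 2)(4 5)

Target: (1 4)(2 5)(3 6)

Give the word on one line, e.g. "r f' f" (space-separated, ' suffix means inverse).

r r f r f

  after r: (1 4 5)(3 6)
  after r: (1 5 4)
  after f: (1 4 2)
  after r: (1 5)(2 4)(3 6)
  after f: (1 4)(2 5)(3 6)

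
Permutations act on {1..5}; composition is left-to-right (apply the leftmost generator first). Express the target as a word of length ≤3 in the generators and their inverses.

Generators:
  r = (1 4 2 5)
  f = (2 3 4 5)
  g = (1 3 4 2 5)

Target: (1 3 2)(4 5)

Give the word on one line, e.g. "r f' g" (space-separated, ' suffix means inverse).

g r

  after g: (1 3 4 2 5)
  after r: (1 3 2)(4 5)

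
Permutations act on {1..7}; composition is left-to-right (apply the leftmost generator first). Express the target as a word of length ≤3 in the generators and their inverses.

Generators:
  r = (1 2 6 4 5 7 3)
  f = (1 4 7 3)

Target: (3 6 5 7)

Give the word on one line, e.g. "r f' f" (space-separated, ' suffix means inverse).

  after r: (1 2 6 4 5 7 3)
  after f: (1 2 6 7)(3 4 5)
  after r': (3 6 5 7)

r f r'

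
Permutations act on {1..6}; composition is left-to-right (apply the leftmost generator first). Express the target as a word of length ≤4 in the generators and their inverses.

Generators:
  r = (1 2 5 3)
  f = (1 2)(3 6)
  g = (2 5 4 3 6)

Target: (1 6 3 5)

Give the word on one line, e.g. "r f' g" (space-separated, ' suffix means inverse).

r' f

  after r': (1 3 5 2)
  after f: (1 6 3 5)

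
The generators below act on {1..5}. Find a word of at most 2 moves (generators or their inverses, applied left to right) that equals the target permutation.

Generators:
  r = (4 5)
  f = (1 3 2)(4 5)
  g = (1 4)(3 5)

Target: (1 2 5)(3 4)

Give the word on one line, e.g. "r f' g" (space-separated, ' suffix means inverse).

  after f': (1 2 3)(4 5)
  after g': (1 2 5)(3 4)

f' g'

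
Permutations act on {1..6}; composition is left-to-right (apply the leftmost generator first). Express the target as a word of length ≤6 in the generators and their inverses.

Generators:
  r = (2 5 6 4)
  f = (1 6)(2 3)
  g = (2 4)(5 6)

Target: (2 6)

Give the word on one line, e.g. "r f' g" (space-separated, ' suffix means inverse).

  after g': (2 4)(5 6)
  after r': (2 6)
  after f: (1 6 3 2)
  after f: (2 6)

g' r' f f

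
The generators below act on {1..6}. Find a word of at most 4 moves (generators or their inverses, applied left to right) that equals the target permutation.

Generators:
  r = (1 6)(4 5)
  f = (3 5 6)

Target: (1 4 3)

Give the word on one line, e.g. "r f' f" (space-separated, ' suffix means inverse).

r f' r

  after r: (1 6)(4 5)
  after f': (1 5 4 3 6)
  after r: (1 4 3)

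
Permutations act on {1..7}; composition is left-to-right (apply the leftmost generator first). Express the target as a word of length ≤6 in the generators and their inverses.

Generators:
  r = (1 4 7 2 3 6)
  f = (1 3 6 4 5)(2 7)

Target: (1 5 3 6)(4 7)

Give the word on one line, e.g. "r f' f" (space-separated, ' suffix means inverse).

  after r': (1 6 3 2 7 4)
  after f: (1 4 3 7 5)
  after r': (2 7 5 6 3 4)
  after f': (1 5 3 6)(4 7)

r' f r' f'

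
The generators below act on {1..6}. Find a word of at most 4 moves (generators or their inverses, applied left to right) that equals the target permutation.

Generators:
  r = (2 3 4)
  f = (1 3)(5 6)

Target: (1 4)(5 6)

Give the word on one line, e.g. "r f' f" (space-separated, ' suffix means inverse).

  after r': (2 4 3)
  after f: (1 3 2 4)(5 6)
  after r: (1 4)(5 6)

r' f r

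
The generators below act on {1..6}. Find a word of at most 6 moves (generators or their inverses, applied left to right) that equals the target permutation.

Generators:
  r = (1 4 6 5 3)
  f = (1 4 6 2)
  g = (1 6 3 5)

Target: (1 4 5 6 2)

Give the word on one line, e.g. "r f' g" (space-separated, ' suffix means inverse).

  after g': (1 5 3 6)
  after r': (1 6 3 4)
  after r': (1 4 3)(5 6)
  after r': (4 5)
  after f: (1 4 5 6 2)

g' r' r' r' f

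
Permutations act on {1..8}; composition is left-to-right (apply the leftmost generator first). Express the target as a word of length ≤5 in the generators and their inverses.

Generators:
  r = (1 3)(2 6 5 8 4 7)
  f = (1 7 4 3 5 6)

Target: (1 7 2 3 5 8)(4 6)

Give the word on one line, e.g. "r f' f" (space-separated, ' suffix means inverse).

  after r: (1 3)(2 6 5 8 4 7)
  after f': (1 4)(2 5 8 7)(3 6)
  after f': (1 7 2 3 5 8)(4 6)

r f' f'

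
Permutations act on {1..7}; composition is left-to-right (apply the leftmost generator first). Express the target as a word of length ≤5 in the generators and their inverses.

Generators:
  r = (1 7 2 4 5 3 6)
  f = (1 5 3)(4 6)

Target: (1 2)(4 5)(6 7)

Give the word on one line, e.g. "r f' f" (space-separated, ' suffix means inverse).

r r f'

  after r: (1 7 2 4 5 3 6)
  after r: (1 2 5 6 7 4 3)
  after f': (1 2)(4 5)(6 7)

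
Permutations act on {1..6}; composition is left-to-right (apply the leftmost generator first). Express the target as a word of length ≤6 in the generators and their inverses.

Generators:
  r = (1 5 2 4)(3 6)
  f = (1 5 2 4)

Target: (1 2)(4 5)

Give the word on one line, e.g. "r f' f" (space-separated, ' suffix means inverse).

f r' f' r'

  after f: (1 5 2 4)
  after r': (3 6)
  after f': (1 4 2 5)(3 6)
  after r': (1 2)(4 5)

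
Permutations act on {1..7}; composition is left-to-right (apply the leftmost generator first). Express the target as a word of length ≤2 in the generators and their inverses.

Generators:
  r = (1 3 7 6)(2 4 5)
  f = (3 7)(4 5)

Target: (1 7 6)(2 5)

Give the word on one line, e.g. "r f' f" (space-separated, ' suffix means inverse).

  after r: (1 3 7 6)(2 4 5)
  after f': (1 7 6)(2 5)

r f'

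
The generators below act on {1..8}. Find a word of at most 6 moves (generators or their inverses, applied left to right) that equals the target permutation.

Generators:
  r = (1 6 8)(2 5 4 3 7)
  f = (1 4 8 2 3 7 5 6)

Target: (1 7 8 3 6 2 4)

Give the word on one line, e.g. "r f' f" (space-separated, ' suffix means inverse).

f r f' r'

  after f: (1 4 8 2 3 7 5 6)
  after r: (1 3 2 7 4)(5 8)
  after f': (1 2 3 8 7)(4 6 5)
  after r': (1 7 8 3 6 2 4)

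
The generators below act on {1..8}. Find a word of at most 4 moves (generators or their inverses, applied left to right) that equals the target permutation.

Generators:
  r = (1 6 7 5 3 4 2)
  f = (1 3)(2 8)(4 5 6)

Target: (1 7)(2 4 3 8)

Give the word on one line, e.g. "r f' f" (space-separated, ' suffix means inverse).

  after r: (1 6 7 5 3 4 2)
  after r: (1 7 3 2 6 5 4)
  after f: (1 7)(2 4 3 8)

r r f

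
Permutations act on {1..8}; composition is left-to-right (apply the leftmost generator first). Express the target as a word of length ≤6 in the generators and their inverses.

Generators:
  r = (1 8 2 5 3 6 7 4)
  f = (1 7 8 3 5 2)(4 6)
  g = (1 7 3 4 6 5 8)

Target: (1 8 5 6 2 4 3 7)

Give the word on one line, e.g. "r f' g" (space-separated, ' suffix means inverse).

f r g' g' f

  after f: (1 7 8 3 5 2)(4 6)
  after r: (1 4 7 2 8 6)
  after g': (1 3 7 2 5 6 8 4)
  after g': (1 7 2 6 5 4 8 3)
  after f: (1 8 5 6 2 4 3 7)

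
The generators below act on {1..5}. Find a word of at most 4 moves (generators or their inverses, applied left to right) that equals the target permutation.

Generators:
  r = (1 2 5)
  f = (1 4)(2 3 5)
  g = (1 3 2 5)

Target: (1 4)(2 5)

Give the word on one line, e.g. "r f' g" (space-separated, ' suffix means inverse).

g' r' r' f

  after g': (1 5 2 3)
  after r': (1 2 3 5)
  after r': (2 3)
  after f: (1 4)(2 5)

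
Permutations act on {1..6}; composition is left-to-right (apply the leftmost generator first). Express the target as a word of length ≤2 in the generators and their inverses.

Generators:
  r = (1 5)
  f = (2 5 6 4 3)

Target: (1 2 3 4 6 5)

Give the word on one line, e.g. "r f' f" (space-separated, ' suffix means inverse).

  after r: (1 5)
  after f': (1 2 3 4 6 5)

r f'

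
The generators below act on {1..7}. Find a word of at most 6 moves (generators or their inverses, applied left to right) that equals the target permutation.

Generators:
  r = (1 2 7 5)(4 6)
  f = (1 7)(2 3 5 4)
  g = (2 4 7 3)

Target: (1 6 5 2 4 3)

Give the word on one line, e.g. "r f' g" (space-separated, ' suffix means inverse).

  after r: (1 2 7 5)(4 6)
  after g: (1 4 6 7 5)(2 3)
  after r': (1 6 2 3)
  after f: (1 6 3 7)(2 5 4)
  after f: (1 6 5 2 4 3)

r g r' f f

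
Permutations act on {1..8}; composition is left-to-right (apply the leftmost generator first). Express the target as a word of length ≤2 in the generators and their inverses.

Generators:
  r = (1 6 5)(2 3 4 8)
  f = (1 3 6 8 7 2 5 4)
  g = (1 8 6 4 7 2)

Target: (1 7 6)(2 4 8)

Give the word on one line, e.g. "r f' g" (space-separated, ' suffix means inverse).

  after g': (1 2 7 4 6 8)
  after g': (1 7 6)(2 4 8)

g' g'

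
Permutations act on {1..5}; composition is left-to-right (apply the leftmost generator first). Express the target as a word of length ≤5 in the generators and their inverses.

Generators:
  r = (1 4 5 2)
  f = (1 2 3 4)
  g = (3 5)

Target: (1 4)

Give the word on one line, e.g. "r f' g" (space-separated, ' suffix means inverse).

r' f r' r' f

  after r': (1 2 5 4)
  after f: (1 3 4 2 5)
  after r': (1 3)(2 4 5)
  after r': (1 3 2)
  after f: (1 4)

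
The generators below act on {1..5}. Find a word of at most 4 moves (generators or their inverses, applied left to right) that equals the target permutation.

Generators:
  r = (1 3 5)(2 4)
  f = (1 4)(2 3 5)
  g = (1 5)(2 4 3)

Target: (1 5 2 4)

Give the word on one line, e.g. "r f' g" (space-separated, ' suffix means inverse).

g r g

  after g: (1 5)(2 4 3)
  after r: (3 4 5)
  after g: (1 5 2 4)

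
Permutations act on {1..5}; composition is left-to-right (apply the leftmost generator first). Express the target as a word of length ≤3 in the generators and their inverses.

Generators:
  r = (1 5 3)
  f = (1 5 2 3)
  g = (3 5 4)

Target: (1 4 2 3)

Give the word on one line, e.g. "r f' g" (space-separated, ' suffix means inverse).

  after g: (3 5 4)
  after f': (1 3)(2 5 4)
  after g': (1 4 2 3)

g f' g'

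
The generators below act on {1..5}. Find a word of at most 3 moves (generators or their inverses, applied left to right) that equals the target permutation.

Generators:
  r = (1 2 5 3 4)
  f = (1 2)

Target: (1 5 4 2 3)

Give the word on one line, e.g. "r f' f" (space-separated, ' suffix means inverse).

  after r: (1 2 5 3 4)
  after r: (1 5 4 2 3)

r r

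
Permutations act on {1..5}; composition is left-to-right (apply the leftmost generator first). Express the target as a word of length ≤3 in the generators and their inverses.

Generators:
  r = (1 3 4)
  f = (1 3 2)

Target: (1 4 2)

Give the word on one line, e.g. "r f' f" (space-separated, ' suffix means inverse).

  after r': (1 4 3)
  after f': (1 4)(2 3)
  after f': (1 4 2)

r' f' f'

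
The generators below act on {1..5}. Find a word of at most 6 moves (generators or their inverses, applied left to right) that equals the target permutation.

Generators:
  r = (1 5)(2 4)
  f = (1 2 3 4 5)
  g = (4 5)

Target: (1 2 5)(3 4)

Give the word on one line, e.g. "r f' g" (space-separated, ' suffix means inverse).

  after f': (1 5 4 3 2)
  after g: (1 4 3 2)
  after f: (1 5)
  after r: (2 4)
  after f: (1 2 5)(3 4)

f' g f r f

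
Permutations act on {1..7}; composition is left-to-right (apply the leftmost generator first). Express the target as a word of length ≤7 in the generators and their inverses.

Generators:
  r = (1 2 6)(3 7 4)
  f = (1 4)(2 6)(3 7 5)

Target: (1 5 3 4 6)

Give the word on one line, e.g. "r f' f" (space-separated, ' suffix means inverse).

f' r f f r

  after f': (1 4)(2 6)(3 5 7)
  after r: (1 3 5 4 2)
  after f: (1 7 5)(2 4 6)
  after f: (1 5 4 2)(3 7)
  after r: (1 5 3 4 6)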